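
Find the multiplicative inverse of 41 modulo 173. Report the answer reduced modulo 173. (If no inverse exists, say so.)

38

gcd(173, 41) by repeated division:
173 = 4×41 + 9
41 = 4×9 + 5
9 = 1×5 + 4
5 = 1×4 + 1
4 = 4×1 + 0
gcd = 1, so the inverse exists. Back-substitute:
1 = 5 − 4
1 = −9 + 2·5
1 = 2·41 − 9·9
1 = −9·173 + 38·41
So 41·38 ≡ 1 (mod 173).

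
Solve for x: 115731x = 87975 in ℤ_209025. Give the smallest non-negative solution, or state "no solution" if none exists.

11625

First find gcd(115731, 209025):
209025 = 1*115731 + 93294
115731 = 1*93294 + 22437
93294 = 4*22437 + 3546
22437 = 6*3546 + 1161
3546 = 3*1161 + 63
1161 = 18*63 + 27
63 = 2*27 + 9
27 = 3*9 + 0
gcd = 9 and 9 | 87975, so solutions exist. Divide through by 9: 12859x ≡ 9775 (mod 23225).
Now find 12859⁻¹ mod 23225:
23225 = 1*12859 + 10366
12859 = 1*10366 + 2493
10366 = 4*2493 + 394
2493 = 6*394 + 129
394 = 3*129 + 7
129 = 18*7 + 3
7 = 2*3 + 1
3 = 3*1 + 0
Back-substitute:
1 = 7 − 2·3
1 = −2·129 + 37·7
1 = 37·394 − 113·129
1 = −113·2493 + 715·394
1 = 715·10366 − 2973·2493
1 = −2973·12859 + 3688·10366
1 = 3688·23225 − 6661·12859
So 12859·(-6661) ≡ 1 (mod 23225), i.e. 12859⁻¹ ≡ 16564.
Then x ≡ 16564·9775 ≡ 11625 (mod 23225); the smallest non-negative solution is x = 11625.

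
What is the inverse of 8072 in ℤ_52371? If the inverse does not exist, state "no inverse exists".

6209

Extended Euclidean algorithm:
52371 = 6·8072 + 3939
8072 = 2·3939 + 194
3939 = 20·194 + 59
194 = 3·59 + 17
59 = 3·17 + 8
17 = 2·8 + 1
8 = 8·1 + 0
gcd = 1, so the inverse exists. Back-substitute:
1 = 17 − 2·8
1 = −2·59 + 7·17
1 = 7·194 − 23·59
1 = −23·3939 + 467·194
1 = 467·8072 − 957·3939
1 = −957·52371 + 6209·8072
So 8072·6209 ≡ 1 (mod 52371).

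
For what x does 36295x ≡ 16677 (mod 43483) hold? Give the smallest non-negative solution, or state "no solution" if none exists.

27964

First find gcd(36295, 43483):
43483 = 1·36295 + 7188
36295 = 5·7188 + 355
7188 = 20·355 + 88
355 = 4·88 + 3
88 = 29·3 + 1
3 = 3·1 + 0
gcd = 1, so a unique solution mod 43483 exists.
Back-substitute for the Bézout coefficients:
1 = 88 − 29·3
1 = −29·355 + 117·88
1 = 117·7188 − 2369·355
1 = −2369·36295 + 11962·7188
1 = 11962·43483 − 14331·36295
So 36295·(-14331) ≡ 1 (mod 43483), giving 36295⁻¹ ≡ 29152.
x ≡ 36295⁻¹·16677 ≡ 29152·16677 ≡ 27964 (mod 43483).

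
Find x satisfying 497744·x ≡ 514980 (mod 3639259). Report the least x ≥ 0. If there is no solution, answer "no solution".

gcd(497744, 3639259):
3639259 = 7·497744 + 155051
497744 = 3·155051 + 32591
155051 = 4·32591 + 24687
32591 = 1·24687 + 7904
24687 = 3·7904 + 975
7904 = 8·975 + 104
975 = 9·104 + 39
104 = 2·39 + 26
39 = 1·26 + 13
26 = 2·13 + 0
gcd = 13, but 13 ∤ 514980, so the congruence has no solution.

no solution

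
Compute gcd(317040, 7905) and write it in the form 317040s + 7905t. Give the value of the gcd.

Repeated division:
317040 = 40*7905 + 840
7905 = 9*840 + 345
840 = 2*345 + 150
345 = 2*150 + 45
150 = 3*45 + 15
45 = 3*15 + 0
gcd(317040, 7905) = 15.
Working backward:
15 = 150 − 3·45
15 = −3·345 + 7·150
15 = 7·840 − 17·345
15 = −17·7905 + 160·840
15 = 160·317040 − 6417·7905
So 15 = (160)·317040 + (-6417)·7905.

15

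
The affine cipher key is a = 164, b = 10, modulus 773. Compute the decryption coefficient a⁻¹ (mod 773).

33

Apply the Euclidean algorithm to 773 and 164:
773 = 4*164 + 117
164 = 1*117 + 47
117 = 2*47 + 23
47 = 2*23 + 1
23 = 23*1 + 0
The gcd is 1. Working backward:
1 = 47 − 2·23
1 = −2·117 + 5·47
1 = 5·164 − 7·117
1 = −7·773 + 33·164
So 164·33 ≡ 1 (mod 773).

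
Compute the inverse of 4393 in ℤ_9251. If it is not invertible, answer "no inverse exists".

8495

Apply the Euclidean algorithm to 9251 and 4393:
9251 = 2*4393 + 465
4393 = 9*465 + 208
465 = 2*208 + 49
208 = 4*49 + 12
49 = 4*12 + 1
12 = 12*1 + 0
gcd = 1, so the inverse exists. Back-substitute:
1 = 49 − 4·12
1 = −4·208 + 17·49
1 = 17·465 − 38·208
1 = −38·4393 + 359·465
1 = 359·9251 − 756·4393
So 4393·(-756) ≡ 1 (mod 9251), and -756 ≡ 8495 (mod 9251).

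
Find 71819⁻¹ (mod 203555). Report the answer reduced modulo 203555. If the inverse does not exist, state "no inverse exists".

no inverse exists

Euclidean algorithm on 203555, 71819:
203555 = 2×71819 + 59917
71819 = 1×59917 + 11902
59917 = 5×11902 + 407
11902 = 29×407 + 99
407 = 4×99 + 11
99 = 9×11 + 0
Since gcd = 11 > 1, 71819 is not a unit mod 203555.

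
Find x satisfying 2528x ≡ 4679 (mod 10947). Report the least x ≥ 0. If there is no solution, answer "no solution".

9784

First find gcd(2528, 10947):
10947 = 4·2528 + 835
2528 = 3·835 + 23
835 = 36·23 + 7
23 = 3·7 + 2
7 = 3·2 + 1
2 = 2·1 + 0
gcd = 1, so a unique solution mod 10947 exists.
Back-substitute for the Bézout coefficients:
1 = 7 − 3·2
1 = −3·23 + 10·7
1 = 10·835 − 363·23
1 = −363·2528 + 1099·835
1 = 1099·10947 − 4759·2528
So 2528·(-4759) ≡ 1 (mod 10947), giving 2528⁻¹ ≡ 6188.
x ≡ 2528⁻¹·4679 ≡ 6188·4679 ≡ 9784 (mod 10947).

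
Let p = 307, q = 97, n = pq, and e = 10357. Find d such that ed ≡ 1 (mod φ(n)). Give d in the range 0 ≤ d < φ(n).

φ(n) = (p−1)(q−1) = 306·96 = 29376.
Need d with 10357·d ≡ 1 (mod 29376). Apply the extended Euclidean algorithm:
29376 = 2×10357 + 8662
10357 = 1×8662 + 1695
8662 = 5×1695 + 187
1695 = 9×187 + 12
187 = 15×12 + 7
12 = 1×7 + 5
7 = 1×5 + 2
5 = 2×2 + 1
2 = 2×1 + 0
Back-substitute:
1 = 5 − 2·2
1 = −2·7 + 3·5
1 = 3·12 − 5·7
1 = −5·187 + 78·12
1 = 78·1695 − 707·187
1 = −707·8662 + 3613·1695
1 = 3613·10357 − 4320·8662
1 = −4320·29376 + 12253·10357
So 10357·12253 ≡ 1 (mod 29376), hence d = 12253.

12253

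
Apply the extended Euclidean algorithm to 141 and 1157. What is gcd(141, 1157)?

1

Euclidean algorithm:
1157 = 8×141 + 29
141 = 4×29 + 25
29 = 1×25 + 4
25 = 6×4 + 1
4 = 4×1 + 0
gcd(141, 1157) = 1.
Working backward:
1 = 25 − 6·4
1 = −6·29 + 7·25
1 = 7·141 − 34·29
1 = −34·1157 + 279·141
So 1 = (-34)·1157 + (279)·141.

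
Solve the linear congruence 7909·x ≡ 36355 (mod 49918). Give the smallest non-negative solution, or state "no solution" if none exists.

3943

First find gcd(7909, 49918):
49918 = 6*7909 + 2464
7909 = 3*2464 + 517
2464 = 4*517 + 396
517 = 1*396 + 121
396 = 3*121 + 33
121 = 3*33 + 22
33 = 1*22 + 11
22 = 2*11 + 0
gcd = 11 and 11 | 36355, so solutions exist. Divide through by 11: 719x ≡ 3305 (mod 4538).
Now find 719⁻¹ mod 4538:
4538 = 6*719 + 224
719 = 3*224 + 47
224 = 4*47 + 36
47 = 1*36 + 11
36 = 3*11 + 3
11 = 3*3 + 2
3 = 1*2 + 1
2 = 2*1 + 0
Back-substitute:
1 = 3 − 2
1 = −11 + 4·3
1 = 4·36 − 13·11
1 = −13·47 + 17·36
1 = 17·224 − 81·47
1 = −81·719 + 260·224
1 = 260·4538 − 1641·719
So 719·(-1641) ≡ 1 (mod 4538), i.e. 719⁻¹ ≡ 2897.
Then x ≡ 2897·3305 ≡ 3943 (mod 4538); the smallest non-negative solution is x = 3943.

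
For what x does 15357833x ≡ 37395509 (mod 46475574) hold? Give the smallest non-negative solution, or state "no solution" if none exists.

First find gcd(15357833, 46475574):
46475574 = 3×15357833 + 402075
15357833 = 38×402075 + 78983
402075 = 5×78983 + 7160
78983 = 11×7160 + 223
7160 = 32×223 + 24
223 = 9×24 + 7
24 = 3×7 + 3
7 = 2×3 + 1
3 = 3×1 + 0
gcd = 1, so a unique solution mod 46475574 exists.
Back-substitute for the Bézout coefficients:
1 = 7 − 2·3
1 = −2·24 + 7·7
1 = 7·223 − 65·24
1 = −65·7160 + 2087·223
1 = 2087·78983 − 23022·7160
1 = −23022·402075 + 117197·78983
1 = 117197·15357833 − 4476508·402075
1 = −4476508·46475574 + 13546721·15357833
So 15357833·(13546721) ≡ 1 (mod 46475574), giving 15357833⁻¹ ≡ 13546721.
x ≡ 15357833⁻¹·37395509 ≡ 13546721·37395509 ≡ 28417123 (mod 46475574).

28417123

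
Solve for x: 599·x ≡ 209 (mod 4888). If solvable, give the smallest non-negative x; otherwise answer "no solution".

2783

First find gcd(599, 4888):
4888 = 8·599 + 96
599 = 6·96 + 23
96 = 4·23 + 4
23 = 5·4 + 3
4 = 1·3 + 1
3 = 3·1 + 0
gcd = 1, so a unique solution mod 4888 exists.
Back-substitute for the Bézout coefficients:
1 = 4 − 3
1 = −23 + 6·4
1 = 6·96 − 25·23
1 = −25·599 + 156·96
1 = 156·4888 − 1273·599
So 599·(-1273) ≡ 1 (mod 4888), giving 599⁻¹ ≡ 3615.
x ≡ 599⁻¹·209 ≡ 3615·209 ≡ 2783 (mod 4888).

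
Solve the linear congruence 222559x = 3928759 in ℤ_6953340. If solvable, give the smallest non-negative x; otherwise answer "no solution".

3561121

First find gcd(222559, 6953340):
6953340 = 31*222559 + 54011
222559 = 4*54011 + 6515
54011 = 8*6515 + 1891
6515 = 3*1891 + 842
1891 = 2*842 + 207
842 = 4*207 + 14
207 = 14*14 + 11
14 = 1*11 + 3
11 = 3*3 + 2
3 = 1*2 + 1
2 = 2*1 + 0
gcd = 1, so a unique solution mod 6953340 exists.
Back-substitute for the Bézout coefficients:
1 = 3 − 2
1 = −11 + 4·3
1 = 4·14 − 5·11
1 = −5·207 + 74·14
1 = 74·842 − 301·207
1 = −301·1891 + 676·842
1 = 676·6515 − 2329·1891
1 = −2329·54011 + 19308·6515
1 = 19308·222559 − 79561·54011
1 = −79561·6953340 + 2485699·222559
So 222559·(2485699) ≡ 1 (mod 6953340), giving 222559⁻¹ ≡ 2485699.
x ≡ 222559⁻¹·3928759 ≡ 2485699·3928759 ≡ 3561121 (mod 6953340).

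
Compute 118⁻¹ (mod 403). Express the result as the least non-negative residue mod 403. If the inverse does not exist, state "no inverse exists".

222

Run Euclid on (403, 118):
403 = 3*118 + 49
118 = 2*49 + 20
49 = 2*20 + 9
20 = 2*9 + 2
9 = 4*2 + 1
2 = 2*1 + 0
gcd = 1, so the inverse exists. Back-substitute:
1 = 9 − 4·2
1 = −4·20 + 9·9
1 = 9·49 − 22·20
1 = −22·118 + 53·49
1 = 53·403 − 181·118
So 118·(-181) ≡ 1 (mod 403), and -181 ≡ 222 (mod 403).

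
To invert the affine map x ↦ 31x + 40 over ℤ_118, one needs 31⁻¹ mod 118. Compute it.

Extended Euclidean algorithm:
118 = 3*31 + 25
31 = 1*25 + 6
25 = 4*6 + 1
6 = 6*1 + 0
The gcd is 1. Working backward:
1 = 25 − 4·6
1 = −4·31 + 5·25
1 = 5·118 − 19·31
Thus 31·(-19) ≡ 1 (mod 118); reducing, -19 mod 118 = 99.

99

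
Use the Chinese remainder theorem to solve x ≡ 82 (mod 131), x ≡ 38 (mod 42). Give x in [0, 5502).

Write x = 82 + 131·k. Then 131·k ≡ 38 − 82 ≡ 40 (mod 42).
Need 131⁻¹ mod 42. Extended Euclid on (42, 5):
42 = 8·5 + 2
5 = 2·2 + 1
2 = 2·1 + 0
Back-substitute:
1 = 5 − 2·2
1 = −2·42 + 17·5
131⁻¹ ≡ 17 (mod 42), so k ≡ 17·40 ≡ 8 (mod 42).
x = 82 + 131·8 = 1130.

1130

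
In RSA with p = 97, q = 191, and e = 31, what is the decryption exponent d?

10591

φ(n) = (p−1)(q−1) = 96·190 = 18240.
Need d with 31·d ≡ 1 (mod 18240). Apply the extended Euclidean algorithm:
18240 = 588×31 + 12
31 = 2×12 + 7
12 = 1×7 + 5
7 = 1×5 + 2
5 = 2×2 + 1
2 = 2×1 + 0
Back-substitute:
1 = 5 − 2·2
1 = −2·7 + 3·5
1 = 3·12 − 5·7
1 = −5·31 + 13·12
1 = 13·18240 − 7649·31
So 31·(-7649) ≡ 1 (mod 18240), hence d ≡ -7649 ≡ 10591 (mod 18240).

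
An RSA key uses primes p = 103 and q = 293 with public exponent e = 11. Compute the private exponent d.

8123

φ(n) = (p−1)(q−1) = 102·292 = 29784.
Need d with 11·d ≡ 1 (mod 29784). Apply the extended Euclidean algorithm:
29784 = 2707×11 + 7
11 = 1×7 + 4
7 = 1×4 + 3
4 = 1×3 + 1
3 = 3×1 + 0
Back-substitute:
1 = 4 − 3
1 = −7 + 2·4
1 = 2·11 − 3·7
1 = −3·29784 + 8123·11
So 11·8123 ≡ 1 (mod 29784), hence d = 8123.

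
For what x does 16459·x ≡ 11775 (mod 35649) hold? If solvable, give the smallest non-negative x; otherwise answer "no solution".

First find gcd(16459, 35649):
35649 = 2×16459 + 2731
16459 = 6×2731 + 73
2731 = 37×73 + 30
73 = 2×30 + 13
30 = 2×13 + 4
13 = 3×4 + 1
4 = 4×1 + 0
gcd = 1, so a unique solution mod 35649 exists.
Back-substitute for the Bézout coefficients:
1 = 13 − 3·4
1 = −3·30 + 7·13
1 = 7·73 − 17·30
1 = −17·2731 + 636·73
1 = 636·16459 − 3833·2731
1 = −3833·35649 + 8302·16459
So 16459·(8302) ≡ 1 (mod 35649), giving 16459⁻¹ ≡ 8302.
x ≡ 16459⁻¹·11775 ≡ 8302·11775 ≡ 6492 (mod 35649).

6492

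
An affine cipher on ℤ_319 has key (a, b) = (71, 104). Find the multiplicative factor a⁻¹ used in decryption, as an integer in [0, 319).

Run Euclid on (319, 71):
319 = 4*71 + 35
71 = 2*35 + 1
35 = 35*1 + 0
The gcd is 1. Working backward:
1 = 71 − 2·35
1 = −2·319 + 9·71
So 71·9 ≡ 1 (mod 319).

9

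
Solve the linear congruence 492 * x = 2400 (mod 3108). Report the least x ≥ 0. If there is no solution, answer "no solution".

First find gcd(492, 3108):
3108 = 6×492 + 156
492 = 3×156 + 24
156 = 6×24 + 12
24 = 2×12 + 0
gcd = 12 and 12 | 2400, so solutions exist. Divide through by 12: 41x ≡ 200 (mod 259).
Now find 41⁻¹ mod 259:
259 = 6·41 + 13
41 = 3·13 + 2
13 = 6·2 + 1
2 = 2·1 + 0
Back-substitute:
1 = 13 − 6·2
1 = −6·41 + 19·13
1 = 19·259 − 120·41
So 41·(-120) ≡ 1 (mod 259), i.e. 41⁻¹ ≡ 139.
Then x ≡ 139·200 ≡ 87 (mod 259); the smallest non-negative solution is x = 87.

87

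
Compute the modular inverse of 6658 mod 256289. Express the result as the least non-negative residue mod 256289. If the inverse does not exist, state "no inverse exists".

8738

Apply the Euclidean algorithm to 256289 and 6658:
256289 = 38·6658 + 3285
6658 = 2·3285 + 88
3285 = 37·88 + 29
88 = 3·29 + 1
29 = 29·1 + 0
Since gcd(6658, 256289) = 1, back-substitute to write 1 as a combination:
1 = 88 − 3·29
1 = −3·3285 + 112·88
1 = 112·6658 − 227·3285
1 = −227·256289 + 8738·6658
So 6658·8738 ≡ 1 (mod 256289).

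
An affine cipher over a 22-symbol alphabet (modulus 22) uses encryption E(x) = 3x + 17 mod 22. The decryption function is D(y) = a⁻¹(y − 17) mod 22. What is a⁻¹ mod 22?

Run Euclid on (22, 3):
22 = 7·3 + 1
3 = 3·1 + 0
Since gcd(3, 22) = 1, back-substitute to write 1 as a combination:
1 = 22 − 7·3
So 3·(-7) ≡ 1 (mod 22), and -7 ≡ 15 (mod 22).

15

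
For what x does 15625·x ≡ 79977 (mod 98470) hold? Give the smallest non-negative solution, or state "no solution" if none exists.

gcd(15625, 98470):
98470 = 6·15625 + 4720
15625 = 3·4720 + 1465
4720 = 3·1465 + 325
1465 = 4·325 + 165
325 = 1·165 + 160
165 = 1·160 + 5
160 = 32·5 + 0
gcd = 5, but 5 ∤ 79977, so the congruence has no solution.

no solution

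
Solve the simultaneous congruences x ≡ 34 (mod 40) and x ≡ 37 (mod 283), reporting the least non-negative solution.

11074

Write x = 34 + 40·k. Then 40·k ≡ 37 − 34 ≡ 3 (mod 283).
Need 40⁻¹ mod 283. Extended Euclid on (283, 40):
283 = 7·40 + 3
40 = 13·3 + 1
3 = 3·1 + 0
Back-substitute:
1 = 40 − 13·3
1 = −13·283 + 92·40
40⁻¹ ≡ 92 (mod 283), so k ≡ 92·3 ≡ 276 (mod 283).
x = 34 + 40·276 = 11074.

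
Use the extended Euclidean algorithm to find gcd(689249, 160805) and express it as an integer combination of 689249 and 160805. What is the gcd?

Apply Euclid's algorithm to 689249 and 160805:
689249 = 4×160805 + 46029
160805 = 3×46029 + 22718
46029 = 2×22718 + 593
22718 = 38×593 + 184
593 = 3×184 + 41
184 = 4×41 + 20
41 = 2×20 + 1
20 = 20×1 + 0
gcd(689249, 160805) = 1.
Back-substituting:
1 = 41 − 2·20
1 = −2·184 + 9·41
1 = 9·593 − 29·184
1 = −29·22718 + 1111·593
1 = 1111·46029 − 2251·22718
1 = −2251·160805 + 7864·46029
1 = 7864·689249 − 33707·160805
So 1 = (7864)·689249 + (-33707)·160805.

1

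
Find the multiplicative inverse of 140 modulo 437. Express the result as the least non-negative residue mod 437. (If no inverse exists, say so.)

334

Apply the Euclidean algorithm to 437 and 140:
437 = 3·140 + 17
140 = 8·17 + 4
17 = 4·4 + 1
4 = 4·1 + 0
The gcd is 1. Working backward:
1 = 17 − 4·4
1 = −4·140 + 33·17
1 = 33·437 − 103·140
Hence 140⁻¹ ≡ -103 ≡ 334 (mod 437).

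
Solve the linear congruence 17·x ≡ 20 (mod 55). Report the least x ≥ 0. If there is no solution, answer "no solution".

40

First find gcd(17, 55):
55 = 3*17 + 4
17 = 4*4 + 1
4 = 4*1 + 0
gcd = 1, so a unique solution mod 55 exists.
Back-substitute for the Bézout coefficients:
1 = 17 − 4·4
1 = −4·55 + 13·17
So 17·(13) ≡ 1 (mod 55), giving 17⁻¹ ≡ 13.
x ≡ 17⁻¹·20 ≡ 13·20 ≡ 40 (mod 55).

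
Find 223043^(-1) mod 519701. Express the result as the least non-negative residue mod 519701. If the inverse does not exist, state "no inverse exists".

505278

Extended Euclidean algorithm:
519701 = 2×223043 + 73615
223043 = 3×73615 + 2198
73615 = 33×2198 + 1081
2198 = 2×1081 + 36
1081 = 30×36 + 1
36 = 36×1 + 0
The gcd is 1. Working backward:
1 = 1081 − 30·36
1 = −30·2198 + 61·1081
1 = 61·73615 − 2043·2198
1 = −2043·223043 + 6190·73615
1 = 6190·519701 − 14423·223043
So 223043·(-14423) ≡ 1 (mod 519701), and -14423 ≡ 505278 (mod 519701).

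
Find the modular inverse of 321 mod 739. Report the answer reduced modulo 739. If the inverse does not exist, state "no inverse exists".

Run Euclid on (739, 321):
739 = 2×321 + 97
321 = 3×97 + 30
97 = 3×30 + 7
30 = 4×7 + 2
7 = 3×2 + 1
2 = 2×1 + 0
gcd = 1, so the inverse exists. Back-substitute:
1 = 7 − 3·2
1 = −3·30 + 13·7
1 = 13·97 − 42·30
1 = −42·321 + 139·97
1 = 139·739 − 320·321
So 321·(-320) ≡ 1 (mod 739), and -320 ≡ 419 (mod 739).

419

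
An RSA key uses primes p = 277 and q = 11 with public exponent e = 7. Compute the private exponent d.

1183

φ(n) = (p−1)(q−1) = 276·10 = 2760.
Need d with 7·d ≡ 1 (mod 2760). Apply the extended Euclidean algorithm:
2760 = 394*7 + 2
7 = 3*2 + 1
2 = 2*1 + 0
Back-substitute:
1 = 7 − 3·2
1 = −3·2760 + 1183·7
So 7·1183 ≡ 1 (mod 2760), hence d = 1183.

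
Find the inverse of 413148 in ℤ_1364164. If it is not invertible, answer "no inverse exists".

no inverse exists

Euclidean algorithm on 1364164, 413148:
1364164 = 3·413148 + 124720
413148 = 3·124720 + 38988
124720 = 3·38988 + 7756
38988 = 5·7756 + 208
7756 = 37·208 + 60
208 = 3·60 + 28
60 = 2·28 + 4
28 = 7·4 + 0
The gcd is 4, not 1, hence no inverse exists.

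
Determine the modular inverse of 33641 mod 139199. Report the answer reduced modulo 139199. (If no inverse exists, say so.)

gcd(139199, 33641) by repeated division:
139199 = 4*33641 + 4635
33641 = 7*4635 + 1196
4635 = 3*1196 + 1047
1196 = 1*1047 + 149
1047 = 7*149 + 4
149 = 37*4 + 1
4 = 4*1 + 0
Since gcd(33641, 139199) = 1, back-substitute to write 1 as a combination:
1 = 149 − 37·4
1 = −37·1047 + 260·149
1 = 260·1196 − 297·1047
1 = −297·4635 + 1151·1196
1 = 1151·33641 − 8354·4635
1 = −8354·139199 + 34567·33641
So 33641·34567 ≡ 1 (mod 139199).

34567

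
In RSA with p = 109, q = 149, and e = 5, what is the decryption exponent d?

φ(n) = (p−1)(q−1) = 108·148 = 15984.
Need d with 5·d ≡ 1 (mod 15984). Apply the extended Euclidean algorithm:
15984 = 3196×5 + 4
5 = 1×4 + 1
4 = 4×1 + 0
Back-substitute:
1 = 5 − 4
1 = −15984 + 3197·5
So 5·3197 ≡ 1 (mod 15984), hence d = 3197.

3197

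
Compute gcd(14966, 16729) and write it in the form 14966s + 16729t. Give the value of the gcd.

1

Euclidean algorithm:
16729 = 1·14966 + 1763
14966 = 8·1763 + 862
1763 = 2·862 + 39
862 = 22·39 + 4
39 = 9·4 + 3
4 = 1·3 + 1
3 = 3·1 + 0
gcd(14966, 16729) = 1.
Back-substituting:
1 = 4 − 3
1 = −39 + 10·4
1 = 10·862 − 221·39
1 = −221·1763 + 452·862
1 = 452·14966 − 3837·1763
1 = −3837·16729 + 4289·14966
So 1 = (-3837)·16729 + (4289)·14966.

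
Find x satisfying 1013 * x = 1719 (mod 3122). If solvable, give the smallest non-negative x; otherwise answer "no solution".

803

First find gcd(1013, 3122):
3122 = 3·1013 + 83
1013 = 12·83 + 17
83 = 4·17 + 15
17 = 1·15 + 2
15 = 7·2 + 1
2 = 2·1 + 0
gcd = 1, so a unique solution mod 3122 exists.
Back-substitute for the Bézout coefficients:
1 = 15 − 7·2
1 = −7·17 + 8·15
1 = 8·83 − 39·17
1 = −39·1013 + 476·83
1 = 476·3122 − 1467·1013
So 1013·(-1467) ≡ 1 (mod 3122), giving 1013⁻¹ ≡ 1655.
x ≡ 1013⁻¹·1719 ≡ 1655·1719 ≡ 803 (mod 3122).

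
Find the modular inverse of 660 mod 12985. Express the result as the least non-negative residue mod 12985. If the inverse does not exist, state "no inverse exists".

no inverse exists

Euclidean algorithm on 12985, 660:
12985 = 19·660 + 445
660 = 1·445 + 215
445 = 2·215 + 15
215 = 14·15 + 5
15 = 3·5 + 0
Since gcd = 5 > 1, 660 is not a unit mod 12985.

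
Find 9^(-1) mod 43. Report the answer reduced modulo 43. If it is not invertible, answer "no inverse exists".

gcd(43, 9) by repeated division:
43 = 4·9 + 7
9 = 1·7 + 2
7 = 3·2 + 1
2 = 2·1 + 0
The gcd is 1. Working backward:
1 = 7 − 3·2
1 = −3·9 + 4·7
1 = 4·43 − 19·9
So 9·(-19) ≡ 1 (mod 43), and -19 ≡ 24 (mod 43).

24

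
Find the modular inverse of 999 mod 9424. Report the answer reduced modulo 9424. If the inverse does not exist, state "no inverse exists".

3047

Apply the Euclidean algorithm to 9424 and 999:
9424 = 9×999 + 433
999 = 2×433 + 133
433 = 3×133 + 34
133 = 3×34 + 31
34 = 1×31 + 3
31 = 10×3 + 1
3 = 3×1 + 0
The gcd is 1. Working backward:
1 = 31 − 10·3
1 = −10·34 + 11·31
1 = 11·133 − 43·34
1 = −43·433 + 140·133
1 = 140·999 − 323·433
1 = −323·9424 + 3047·999
So 999·3047 ≡ 1 (mod 9424).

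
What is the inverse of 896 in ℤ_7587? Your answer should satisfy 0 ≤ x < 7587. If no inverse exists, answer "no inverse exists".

6410

Run Euclid on (7587, 896):
7587 = 8*896 + 419
896 = 2*419 + 58
419 = 7*58 + 13
58 = 4*13 + 6
13 = 2*6 + 1
6 = 6*1 + 0
The gcd is 1. Working backward:
1 = 13 − 2·6
1 = −2·58 + 9·13
1 = 9·419 − 65·58
1 = −65·896 + 139·419
1 = 139·7587 − 1177·896
Hence 896⁻¹ ≡ -1177 ≡ 6410 (mod 7587).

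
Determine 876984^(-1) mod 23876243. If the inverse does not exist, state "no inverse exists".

Run Euclid on (23876243, 876984):
23876243 = 27*876984 + 197675
876984 = 4*197675 + 86284
197675 = 2*86284 + 25107
86284 = 3*25107 + 10963
25107 = 2*10963 + 3181
10963 = 3*3181 + 1420
3181 = 2*1420 + 341
1420 = 4*341 + 56
341 = 6*56 + 5
56 = 11*5 + 1
5 = 5*1 + 0
Since gcd(876984, 23876243) = 1, back-substitute to write 1 as a combination:
1 = 56 − 11·5
1 = −11·341 + 67·56
1 = 67·1420 − 279·341
1 = −279·3181 + 625·1420
1 = 625·10963 − 2154·3181
1 = −2154·25107 + 4933·10963
1 = 4933·86284 − 16953·25107
1 = −16953·197675 + 38839·86284
1 = 38839·876984 − 172309·197675
1 = −172309·23876243 + 4691182·876984
So 876984·4691182 ≡ 1 (mod 23876243).

4691182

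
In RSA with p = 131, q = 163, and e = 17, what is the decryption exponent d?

7433

φ(n) = (p−1)(q−1) = 130·162 = 21060.
Need d with 17·d ≡ 1 (mod 21060). Apply the extended Euclidean algorithm:
21060 = 1238×17 + 14
17 = 1×14 + 3
14 = 4×3 + 2
3 = 1×2 + 1
2 = 2×1 + 0
Back-substitute:
1 = 3 − 2
1 = −14 + 5·3
1 = 5·17 − 6·14
1 = −6·21060 + 7433·17
So 17·7433 ≡ 1 (mod 21060), hence d = 7433.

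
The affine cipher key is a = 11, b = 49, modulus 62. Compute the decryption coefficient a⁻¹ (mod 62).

17

Run Euclid on (62, 11):
62 = 5·11 + 7
11 = 1·7 + 4
7 = 1·4 + 3
4 = 1·3 + 1
3 = 3·1 + 0
gcd = 1, so the inverse exists. Back-substitute:
1 = 4 − 3
1 = −7 + 2·4
1 = 2·11 − 3·7
1 = −3·62 + 17·11
So 11·17 ≡ 1 (mod 62).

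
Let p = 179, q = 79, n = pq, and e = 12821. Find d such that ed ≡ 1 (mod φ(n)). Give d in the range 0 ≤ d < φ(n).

10253

φ(n) = (p−1)(q−1) = 178·78 = 13884.
Need d with 12821·d ≡ 1 (mod 13884). Apply the extended Euclidean algorithm:
13884 = 1*12821 + 1063
12821 = 12*1063 + 65
1063 = 16*65 + 23
65 = 2*23 + 19
23 = 1*19 + 4
19 = 4*4 + 3
4 = 1*3 + 1
3 = 3*1 + 0
Back-substitute:
1 = 4 − 3
1 = −19 + 5·4
1 = 5·23 − 6·19
1 = −6·65 + 17·23
1 = 17·1063 − 278·65
1 = −278·12821 + 3353·1063
1 = 3353·13884 − 3631·12821
So 12821·(-3631) ≡ 1 (mod 13884), hence d ≡ -3631 ≡ 10253 (mod 13884).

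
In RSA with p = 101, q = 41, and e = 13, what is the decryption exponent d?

φ(n) = (p−1)(q−1) = 100·40 = 4000.
Need d with 13·d ≡ 1 (mod 4000). Apply the extended Euclidean algorithm:
4000 = 307·13 + 9
13 = 1·9 + 4
9 = 2·4 + 1
4 = 4·1 + 0
Back-substitute:
1 = 9 − 2·4
1 = −2·13 + 3·9
1 = 3·4000 − 923·13
So 13·(-923) ≡ 1 (mod 4000), hence d ≡ -923 ≡ 3077 (mod 4000).

3077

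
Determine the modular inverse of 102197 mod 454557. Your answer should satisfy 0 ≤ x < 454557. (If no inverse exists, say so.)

441209

Apply the Euclidean algorithm to 454557 and 102197:
454557 = 4*102197 + 45769
102197 = 2*45769 + 10659
45769 = 4*10659 + 3133
10659 = 3*3133 + 1260
3133 = 2*1260 + 613
1260 = 2*613 + 34
613 = 18*34 + 1
34 = 34*1 + 0
Since gcd(102197, 454557) = 1, back-substitute to write 1 as a combination:
1 = 613 − 18·34
1 = −18·1260 + 37·613
1 = 37·3133 − 92·1260
1 = −92·10659 + 313·3133
1 = 313·45769 − 1344·10659
1 = −1344·102197 + 3001·45769
1 = 3001·454557 − 13348·102197
Thus 102197·(-13348) ≡ 1 (mod 454557); reducing, -13348 mod 454557 = 441209.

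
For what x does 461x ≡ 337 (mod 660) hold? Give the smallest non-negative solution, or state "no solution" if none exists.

First find gcd(461, 660):
660 = 1×461 + 199
461 = 2×199 + 63
199 = 3×63 + 10
63 = 6×10 + 3
10 = 3×3 + 1
3 = 3×1 + 0
gcd = 1, so a unique solution mod 660 exists.
Back-substitute for the Bézout coefficients:
1 = 10 − 3·3
1 = −3·63 + 19·10
1 = 19·199 − 60·63
1 = −60·461 + 139·199
1 = 139·660 − 199·461
So 461·(-199) ≡ 1 (mod 660), giving 461⁻¹ ≡ 461.
x ≡ 461⁻¹·337 ≡ 461·337 ≡ 257 (mod 660).

257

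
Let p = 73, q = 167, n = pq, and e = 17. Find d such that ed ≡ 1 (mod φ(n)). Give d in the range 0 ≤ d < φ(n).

11249

φ(n) = (p−1)(q−1) = 72·166 = 11952.
Need d with 17·d ≡ 1 (mod 11952). Apply the extended Euclidean algorithm:
11952 = 703*17 + 1
17 = 17*1 + 0
Back-substitute:
1 = 11952 − 703·17
So 17·(-703) ≡ 1 (mod 11952), hence d ≡ -703 ≡ 11249 (mod 11952).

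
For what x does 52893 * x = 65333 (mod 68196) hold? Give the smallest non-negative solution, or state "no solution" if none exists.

gcd(52893, 68196):
68196 = 1·52893 + 15303
52893 = 3·15303 + 6984
15303 = 2·6984 + 1335
6984 = 5·1335 + 309
1335 = 4·309 + 99
309 = 3·99 + 12
99 = 8·12 + 3
12 = 4·3 + 0
gcd = 3, but 3 ∤ 65333, so the congruence has no solution.

no solution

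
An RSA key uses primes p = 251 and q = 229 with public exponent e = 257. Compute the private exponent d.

26393

φ(n) = (p−1)(q−1) = 250·228 = 57000.
Need d with 257·d ≡ 1 (mod 57000). Apply the extended Euclidean algorithm:
57000 = 221*257 + 203
257 = 1*203 + 54
203 = 3*54 + 41
54 = 1*41 + 13
41 = 3*13 + 2
13 = 6*2 + 1
2 = 2*1 + 0
Back-substitute:
1 = 13 − 6·2
1 = −6·41 + 19·13
1 = 19·54 − 25·41
1 = −25·203 + 94·54
1 = 94·257 − 119·203
1 = −119·57000 + 26393·257
So 257·26393 ≡ 1 (mod 57000), hence d = 26393.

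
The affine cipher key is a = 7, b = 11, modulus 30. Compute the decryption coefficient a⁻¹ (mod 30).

13

Run Euclid on (30, 7):
30 = 4·7 + 2
7 = 3·2 + 1
2 = 2·1 + 0
Since gcd(7, 30) = 1, back-substitute to write 1 as a combination:
1 = 7 − 3·2
1 = −3·30 + 13·7
So 7·13 ≡ 1 (mod 30).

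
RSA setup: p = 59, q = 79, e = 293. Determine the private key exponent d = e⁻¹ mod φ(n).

2069

φ(n) = (p−1)(q−1) = 58·78 = 4524.
Need d with 293·d ≡ 1 (mod 4524). Apply the extended Euclidean algorithm:
4524 = 15×293 + 129
293 = 2×129 + 35
129 = 3×35 + 24
35 = 1×24 + 11
24 = 2×11 + 2
11 = 5×2 + 1
2 = 2×1 + 0
Back-substitute:
1 = 11 − 5·2
1 = −5·24 + 11·11
1 = 11·35 − 16·24
1 = −16·129 + 59·35
1 = 59·293 − 134·129
1 = −134·4524 + 2069·293
So 293·2069 ≡ 1 (mod 4524), hence d = 2069.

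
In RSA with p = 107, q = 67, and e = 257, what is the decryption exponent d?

φ(n) = (p−1)(q−1) = 106·66 = 6996.
Need d with 257·d ≡ 1 (mod 6996). Apply the extended Euclidean algorithm:
6996 = 27*257 + 57
257 = 4*57 + 29
57 = 1*29 + 28
29 = 1*28 + 1
28 = 28*1 + 0
Back-substitute:
1 = 29 − 28
1 = −57 + 2·29
1 = 2·257 − 9·57
1 = −9·6996 + 245·257
So 257·245 ≡ 1 (mod 6996), hence d = 245.

245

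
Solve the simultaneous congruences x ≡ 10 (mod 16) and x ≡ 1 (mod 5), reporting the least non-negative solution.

Write x = 10 + 16·k. Then 16·k ≡ 1 − 10 ≡ 1 (mod 5).
Need 16⁻¹ mod 5. Extended Euclid on (5, 1):
5 = 5*1 + 0
16⁻¹ ≡ 1 (mod 5), so k ≡ 1·1 ≡ 1 (mod 5).
x = 10 + 16·1 = 26.

26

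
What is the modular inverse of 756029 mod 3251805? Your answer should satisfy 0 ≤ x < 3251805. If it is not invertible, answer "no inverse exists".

Extended Euclidean algorithm:
3251805 = 4*756029 + 227689
756029 = 3*227689 + 72962
227689 = 3*72962 + 8803
72962 = 8*8803 + 2538
8803 = 3*2538 + 1189
2538 = 2*1189 + 160
1189 = 7*160 + 69
160 = 2*69 + 22
69 = 3*22 + 3
22 = 7*3 + 1
3 = 3*1 + 0
gcd = 1, so the inverse exists. Back-substitute:
1 = 22 − 7·3
1 = −7·69 + 22·22
1 = 22·160 − 51·69
1 = −51·1189 + 379·160
1 = 379·2538 − 809·1189
1 = −809·8803 + 2806·2538
1 = 2806·72962 − 23257·8803
1 = −23257·227689 + 72577·72962
1 = 72577·756029 − 240988·227689
1 = −240988·3251805 + 1036529·756029
So 756029·1036529 ≡ 1 (mod 3251805).

1036529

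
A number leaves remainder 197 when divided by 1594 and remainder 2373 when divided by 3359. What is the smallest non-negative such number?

Write x = 197 + 1594·k. Then 1594·k ≡ 2373 − 197 ≡ 2176 (mod 3359).
Need 1594⁻¹ mod 3359. Extended Euclid on (3359, 1594):
3359 = 2*1594 + 171
1594 = 9*171 + 55
171 = 3*55 + 6
55 = 9*6 + 1
6 = 6*1 + 0
Back-substitute:
1 = 55 − 9·6
1 = −9·171 + 28·55
1 = 28·1594 − 261·171
1 = −261·3359 + 550·1594
1594⁻¹ ≡ 550 (mod 3359), so k ≡ 550·2176 ≡ 996 (mod 3359).
x = 197 + 1594·996 = 1587821.

1587821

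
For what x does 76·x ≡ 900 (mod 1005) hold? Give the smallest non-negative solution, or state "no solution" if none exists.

435

First find gcd(76, 1005):
1005 = 13*76 + 17
76 = 4*17 + 8
17 = 2*8 + 1
8 = 8*1 + 0
gcd = 1, so a unique solution mod 1005 exists.
Back-substitute for the Bézout coefficients:
1 = 17 − 2·8
1 = −2·76 + 9·17
1 = 9·1005 − 119·76
So 76·(-119) ≡ 1 (mod 1005), giving 76⁻¹ ≡ 886.
x ≡ 76⁻¹·900 ≡ 886·900 ≡ 435 (mod 1005).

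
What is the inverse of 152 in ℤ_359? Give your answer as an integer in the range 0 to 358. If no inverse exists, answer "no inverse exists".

Apply the Euclidean algorithm to 359 and 152:
359 = 2·152 + 55
152 = 2·55 + 42
55 = 1·42 + 13
42 = 3·13 + 3
13 = 4·3 + 1
3 = 3·1 + 0
The gcd is 1. Working backward:
1 = 13 − 4·3
1 = −4·42 + 13·13
1 = 13·55 − 17·42
1 = −17·152 + 47·55
1 = 47·359 − 111·152
Hence 152⁻¹ ≡ -111 ≡ 248 (mod 359).

248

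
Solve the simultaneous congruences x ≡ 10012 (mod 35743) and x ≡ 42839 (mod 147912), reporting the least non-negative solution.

Write x = 10012 + 35743·k. Then 35743·k ≡ 42839 − 10012 ≡ 32827 (mod 147912).
Need 35743⁻¹ mod 147912. Extended Euclid on (147912, 35743):
147912 = 4*35743 + 4940
35743 = 7*4940 + 1163
4940 = 4*1163 + 288
1163 = 4*288 + 11
288 = 26*11 + 2
11 = 5*2 + 1
2 = 2*1 + 0
Back-substitute:
1 = 11 − 5·2
1 = −5·288 + 131·11
1 = 131·1163 − 529·288
1 = −529·4940 + 2247·1163
1 = 2247·35743 − 16258·4940
1 = −16258·147912 + 67279·35743
35743⁻¹ ≡ 67279 (mod 147912), so k ≡ 67279·32827 ≡ 93661 (mod 147912).
x = 10012 + 35743·93661 = 3347735135.

3347735135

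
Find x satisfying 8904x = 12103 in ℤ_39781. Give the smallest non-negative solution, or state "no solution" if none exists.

First find gcd(8904, 39781):
39781 = 4*8904 + 4165
8904 = 2*4165 + 574
4165 = 7*574 + 147
574 = 3*147 + 133
147 = 1*133 + 14
133 = 9*14 + 7
14 = 2*7 + 0
gcd = 7 and 7 | 12103, so solutions exist. Divide through by 7: 1272x ≡ 1729 (mod 5683).
Now find 1272⁻¹ mod 5683:
5683 = 4·1272 + 595
1272 = 2·595 + 82
595 = 7·82 + 21
82 = 3·21 + 19
21 = 1·19 + 2
19 = 9·2 + 1
2 = 2·1 + 0
Back-substitute:
1 = 19 − 9·2
1 = −9·21 + 10·19
1 = 10·82 − 39·21
1 = −39·595 + 283·82
1 = 283·1272 − 605·595
1 = −605·5683 + 2703·1272
So 1272⁻¹ ≡ 2703 (mod 5683).
Then x ≡ 2703·1729 ≡ 2061 (mod 5683); the smallest non-negative solution is x = 2061.

2061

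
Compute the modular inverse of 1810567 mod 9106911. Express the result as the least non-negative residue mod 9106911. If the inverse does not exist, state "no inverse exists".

no inverse exists

Euclidean algorithm on 9106911, 1810567:
9106911 = 5·1810567 + 54076
1810567 = 33·54076 + 26059
54076 = 2·26059 + 1958
26059 = 13·1958 + 605
1958 = 3·605 + 143
605 = 4·143 + 33
143 = 4·33 + 11
33 = 3·11 + 0
The gcd is 11, not 1, hence no inverse exists.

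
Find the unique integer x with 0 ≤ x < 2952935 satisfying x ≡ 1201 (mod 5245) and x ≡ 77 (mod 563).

Write x = 1201 + 5245·k. Then 5245·k ≡ 77 − 1201 ≡ 2 (mod 563).
Need 5245⁻¹ mod 563. Extended Euclid on (563, 178):
563 = 3·178 + 29
178 = 6·29 + 4
29 = 7·4 + 1
4 = 4·1 + 0
Back-substitute:
1 = 29 − 7·4
1 = −7·178 + 43·29
1 = 43·563 − 136·178
5245⁻¹ ≡ 427 (mod 563), so k ≡ 427·2 ≡ 291 (mod 563).
x = 1201 + 5245·291 = 1527496.

1527496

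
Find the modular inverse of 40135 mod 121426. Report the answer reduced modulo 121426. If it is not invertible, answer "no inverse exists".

Run Euclid on (121426, 40135):
121426 = 3·40135 + 1021
40135 = 39·1021 + 316
1021 = 3·316 + 73
316 = 4·73 + 24
73 = 3·24 + 1
24 = 24·1 + 0
gcd = 1, so the inverse exists. Back-substitute:
1 = 73 − 3·24
1 = −3·316 + 13·73
1 = 13·1021 − 42·316
1 = −42·40135 + 1651·1021
1 = 1651·121426 − 4995·40135
Thus 40135·(-4995) ≡ 1 (mod 121426); reducing, -4995 mod 121426 = 116431.

116431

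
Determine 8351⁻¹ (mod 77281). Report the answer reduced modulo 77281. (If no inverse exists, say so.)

Apply the Euclidean algorithm to 77281 and 8351:
77281 = 9*8351 + 2122
8351 = 3*2122 + 1985
2122 = 1*1985 + 137
1985 = 14*137 + 67
137 = 2*67 + 3
67 = 22*3 + 1
3 = 3*1 + 0
gcd = 1, so the inverse exists. Back-substitute:
1 = 67 − 22·3
1 = −22·137 + 45·67
1 = 45·1985 − 652·137
1 = −652·2122 + 697·1985
1 = 697·8351 − 2743·2122
1 = −2743·77281 + 25384·8351
So 8351·25384 ≡ 1 (mod 77281).

25384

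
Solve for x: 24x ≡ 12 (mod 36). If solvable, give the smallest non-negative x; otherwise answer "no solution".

2

First find gcd(24, 36):
36 = 1*24 + 12
24 = 2*12 + 0
gcd = 12 and 12 | 12, so solutions exist. Divide through by 12: 2x ≡ 1 (mod 3).
Now find 2⁻¹ mod 3:
3 = 1×2 + 1
2 = 2×1 + 0
Back-substitute:
1 = 3 − 2
So 2·(-1) ≡ 1 (mod 3), i.e. 2⁻¹ ≡ 2.
Then x ≡ 2·1 ≡ 2 (mod 3); the smallest non-negative solution is x = 2.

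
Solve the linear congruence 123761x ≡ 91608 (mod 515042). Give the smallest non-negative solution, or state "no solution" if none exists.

First find gcd(123761, 515042):
515042 = 4*123761 + 19998
123761 = 6*19998 + 3773
19998 = 5*3773 + 1133
3773 = 3*1133 + 374
1133 = 3*374 + 11
374 = 34*11 + 0
gcd = 11 and 11 | 91608, so solutions exist. Divide through by 11: 11251x ≡ 8328 (mod 46822).
Now find 11251⁻¹ mod 46822:
46822 = 4·11251 + 1818
11251 = 6·1818 + 343
1818 = 5·343 + 103
343 = 3·103 + 34
103 = 3·34 + 1
34 = 34·1 + 0
Back-substitute:
1 = 103 − 3·34
1 = −3·343 + 10·103
1 = 10·1818 − 53·343
1 = −53·11251 + 328·1818
1 = 328·46822 − 1365·11251
So 11251·(-1365) ≡ 1 (mod 46822), i.e. 11251⁻¹ ≡ 45457.
Then x ≡ 45457·8328 ≡ 10026 (mod 46822); the smallest non-negative solution is x = 10026.

10026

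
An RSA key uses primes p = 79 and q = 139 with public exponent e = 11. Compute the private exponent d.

φ(n) = (p−1)(q−1) = 78·138 = 10764.
Need d with 11·d ≡ 1 (mod 10764). Apply the extended Euclidean algorithm:
10764 = 978*11 + 6
11 = 1*6 + 5
6 = 1*5 + 1
5 = 5*1 + 0
Back-substitute:
1 = 6 − 5
1 = −11 + 2·6
1 = 2·10764 − 1957·11
So 11·(-1957) ≡ 1 (mod 10764), hence d ≡ -1957 ≡ 8807 (mod 10764).

8807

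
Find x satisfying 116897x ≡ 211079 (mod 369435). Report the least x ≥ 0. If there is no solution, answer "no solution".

13822

First find gcd(116897, 369435):
369435 = 3·116897 + 18744
116897 = 6·18744 + 4433
18744 = 4·4433 + 1012
4433 = 4·1012 + 385
1012 = 2·385 + 242
385 = 1·242 + 143
242 = 1·143 + 99
143 = 1·99 + 44
99 = 2·44 + 11
44 = 4·11 + 0
gcd = 11 and 11 | 211079, so solutions exist. Divide through by 11: 10627x ≡ 19189 (mod 33585).
Now find 10627⁻¹ mod 33585:
33585 = 3·10627 + 1704
10627 = 6·1704 + 403
1704 = 4·403 + 92
403 = 4·92 + 35
92 = 2·35 + 22
35 = 1·22 + 13
22 = 1·13 + 9
13 = 1·9 + 4
9 = 2·4 + 1
4 = 4·1 + 0
Back-substitute:
1 = 9 − 2·4
1 = −2·13 + 3·9
1 = 3·22 − 5·13
1 = −5·35 + 8·22
1 = 8·92 − 21·35
1 = −21·403 + 92·92
1 = 92·1704 − 389·403
1 = −389·10627 + 2426·1704
1 = 2426·33585 − 7667·10627
So 10627·(-7667) ≡ 1 (mod 33585), i.e. 10627⁻¹ ≡ 25918.
Then x ≡ 25918·19189 ≡ 13822 (mod 33585); the smallest non-negative solution is x = 13822.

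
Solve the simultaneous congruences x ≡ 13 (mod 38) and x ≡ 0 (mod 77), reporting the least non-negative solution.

1001

Write x = 13 + 38·k. Then 38·k ≡ 0 − 13 ≡ 64 (mod 77).
Need 38⁻¹ mod 77. Extended Euclid on (77, 38):
77 = 2×38 + 1
38 = 38×1 + 0
Back-substitute:
1 = 77 − 2·38
38⁻¹ ≡ 75 (mod 77), so k ≡ 75·64 ≡ 26 (mod 77).
x = 13 + 38·26 = 1001.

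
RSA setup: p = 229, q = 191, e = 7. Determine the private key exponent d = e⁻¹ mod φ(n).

30943

φ(n) = (p−1)(q−1) = 228·190 = 43320.
Need d with 7·d ≡ 1 (mod 43320). Apply the extended Euclidean algorithm:
43320 = 6188·7 + 4
7 = 1·4 + 3
4 = 1·3 + 1
3 = 3·1 + 0
Back-substitute:
1 = 4 − 3
1 = −7 + 2·4
1 = 2·43320 − 12377·7
So 7·(-12377) ≡ 1 (mod 43320), hence d ≡ -12377 ≡ 30943 (mod 43320).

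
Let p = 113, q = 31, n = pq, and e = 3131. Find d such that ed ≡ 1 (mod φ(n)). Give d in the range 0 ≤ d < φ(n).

φ(n) = (p−1)(q−1) = 112·30 = 3360.
Need d with 3131·d ≡ 1 (mod 3360). Apply the extended Euclidean algorithm:
3360 = 1×3131 + 229
3131 = 13×229 + 154
229 = 1×154 + 75
154 = 2×75 + 4
75 = 18×4 + 3
4 = 1×3 + 1
3 = 3×1 + 0
Back-substitute:
1 = 4 − 3
1 = −75 + 19·4
1 = 19·154 − 39·75
1 = −39·229 + 58·154
1 = 58·3131 − 793·229
1 = −793·3360 + 851·3131
So 3131·851 ≡ 1 (mod 3360), hence d = 851.

851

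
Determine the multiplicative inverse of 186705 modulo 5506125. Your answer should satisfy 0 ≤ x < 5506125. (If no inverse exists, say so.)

no inverse exists

Compute gcd(186705, 5506125):
5506125 = 29*186705 + 91680
186705 = 2*91680 + 3345
91680 = 27*3345 + 1365
3345 = 2*1365 + 615
1365 = 2*615 + 135
615 = 4*135 + 75
135 = 1*75 + 60
75 = 1*60 + 15
60 = 4*15 + 0
The gcd is 15, not 1, hence no inverse exists.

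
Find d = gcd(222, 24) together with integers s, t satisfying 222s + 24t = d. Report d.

6

Euclidean algorithm:
222 = 9×24 + 6
24 = 4×6 + 0
gcd(222, 24) = 6.
Express as a combination:
6 = 222 − 9·24
So 6 = (1)·222 + (-9)·24.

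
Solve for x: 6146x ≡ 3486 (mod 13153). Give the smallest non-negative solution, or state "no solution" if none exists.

First find gcd(6146, 13153):
13153 = 2*6146 + 861
6146 = 7*861 + 119
861 = 7*119 + 28
119 = 4*28 + 7
28 = 4*7 + 0
gcd = 7 and 7 | 3486, so solutions exist. Divide through by 7: 878x ≡ 498 (mod 1879).
Now find 878⁻¹ mod 1879:
1879 = 2×878 + 123
878 = 7×123 + 17
123 = 7×17 + 4
17 = 4×4 + 1
4 = 4×1 + 0
Back-substitute:
1 = 17 − 4·4
1 = −4·123 + 29·17
1 = 29·878 − 207·123
1 = −207·1879 + 443·878
So 878⁻¹ ≡ 443 (mod 1879).
Then x ≡ 443·498 ≡ 771 (mod 1879); the smallest non-negative solution is x = 771.

771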